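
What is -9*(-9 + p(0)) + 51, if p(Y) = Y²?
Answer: 132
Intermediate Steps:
-9*(-9 + p(0)) + 51 = -9*(-9 + 0²) + 51 = -9*(-9 + 0) + 51 = -9*(-9) + 51 = 81 + 51 = 132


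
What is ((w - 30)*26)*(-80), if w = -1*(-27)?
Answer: 6240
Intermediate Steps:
w = 27
((w - 30)*26)*(-80) = ((27 - 30)*26)*(-80) = -3*26*(-80) = -78*(-80) = 6240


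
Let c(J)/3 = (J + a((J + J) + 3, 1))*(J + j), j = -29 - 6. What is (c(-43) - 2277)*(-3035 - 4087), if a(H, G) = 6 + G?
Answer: -43778934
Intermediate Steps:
j = -35
c(J) = 3*(-35 + J)*(7 + J) (c(J) = 3*((J + (6 + 1))*(J - 35)) = 3*((J + 7)*(-35 + J)) = 3*((7 + J)*(-35 + J)) = 3*((-35 + J)*(7 + J)) = 3*(-35 + J)*(7 + J))
(c(-43) - 2277)*(-3035 - 4087) = ((-735 - 84*(-43) + 3*(-43)²) - 2277)*(-3035 - 4087) = ((-735 + 3612 + 3*1849) - 2277)*(-7122) = ((-735 + 3612 + 5547) - 2277)*(-7122) = (8424 - 2277)*(-7122) = 6147*(-7122) = -43778934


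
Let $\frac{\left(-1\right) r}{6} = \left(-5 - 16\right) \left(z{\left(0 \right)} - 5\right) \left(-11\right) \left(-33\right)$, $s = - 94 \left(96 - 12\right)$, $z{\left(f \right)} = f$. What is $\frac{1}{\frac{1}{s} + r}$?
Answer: $- \frac{7896}{1805736241} \approx -4.3727 \cdot 10^{-6}$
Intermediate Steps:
$s = -7896$ ($s = \left(-94\right) 84 = -7896$)
$r = -228690$ ($r = - 6 \left(-5 - 16\right) \left(0 - 5\right) \left(-11\right) \left(-33\right) = - 6 \left(-21\right) \left(-5\right) \left(-11\right) \left(-33\right) = - 6 \cdot 105 \left(-11\right) \left(-33\right) = - 6 \left(\left(-1155\right) \left(-33\right)\right) = \left(-6\right) 38115 = -228690$)
$\frac{1}{\frac{1}{s} + r} = \frac{1}{\frac{1}{-7896} - 228690} = \frac{1}{- \frac{1}{7896} - 228690} = \frac{1}{- \frac{1805736241}{7896}} = - \frac{7896}{1805736241}$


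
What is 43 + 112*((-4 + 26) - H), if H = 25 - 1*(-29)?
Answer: -3541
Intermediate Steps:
H = 54 (H = 25 + 29 = 54)
43 + 112*((-4 + 26) - H) = 43 + 112*((-4 + 26) - 1*54) = 43 + 112*(22 - 54) = 43 + 112*(-32) = 43 - 3584 = -3541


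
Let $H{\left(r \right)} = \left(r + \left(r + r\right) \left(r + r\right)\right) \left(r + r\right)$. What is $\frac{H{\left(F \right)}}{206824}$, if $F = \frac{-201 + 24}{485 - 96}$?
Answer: $- \frac{9993951}{6087230421028} \approx -1.6418 \cdot 10^{-6}$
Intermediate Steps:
$F = - \frac{177}{389} \approx -0.45501$
$H{\left(r \right)} = 2 r \left(r + 4 r^{2}\right)$ ($H{\left(r \right)} = \left(r + 2 r 2 r\right) 2 r = \left(r + 4 r^{2}\right) 2 r = 2 r \left(r + 4 r^{2}\right)$)
$\frac{H{\left(F \right)}}{206824} = \frac{\left(- \frac{177}{389}\right)^{2} \left(2 + 8 \left(- \frac{177}{389}\right)\right)}{206824} = \frac{31329 \left(2 - \frac{1416}{389}\right)}{151321} \cdot \frac{1}{206824} = \frac{31329}{151321} \left(- \frac{638}{389}\right) \frac{1}{206824} = \left(- \frac{19987902}{58863869}\right) \frac{1}{206824} = - \frac{9993951}{6087230421028}$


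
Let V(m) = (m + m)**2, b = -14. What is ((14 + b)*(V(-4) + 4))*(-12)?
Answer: 0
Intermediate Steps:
V(m) = 4*m**2 (V(m) = (2*m)**2 = 4*m**2)
((14 + b)*(V(-4) + 4))*(-12) = ((14 - 14)*(4*(-4)**2 + 4))*(-12) = (0*(4*16 + 4))*(-12) = (0*(64 + 4))*(-12) = (0*68)*(-12) = 0*(-12) = 0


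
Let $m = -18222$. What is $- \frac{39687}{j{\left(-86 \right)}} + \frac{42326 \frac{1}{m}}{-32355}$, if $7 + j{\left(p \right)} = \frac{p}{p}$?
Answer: $\frac{3899729394071}{589572810} \approx 6614.5$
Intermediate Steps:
$j{\left(p \right)} = -6$ ($j{\left(p \right)} = -7 + \frac{p}{p} = -7 + 1 = -6$)
$- \frac{39687}{j{\left(-86 \right)}} + \frac{42326 \frac{1}{m}}{-32355} = - \frac{39687}{-6} + \frac{42326 \frac{1}{-18222}}{-32355} = \left(-39687\right) \left(- \frac{1}{6}\right) + 42326 \left(- \frac{1}{18222}\right) \left(- \frac{1}{32355}\right) = \frac{13229}{2} - - \frac{21163}{294786405} = \frac{13229}{2} + \frac{21163}{294786405} = \frac{3899729394071}{589572810}$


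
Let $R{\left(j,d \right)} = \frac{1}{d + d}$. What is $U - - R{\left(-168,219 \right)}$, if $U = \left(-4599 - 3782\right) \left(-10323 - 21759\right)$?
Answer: $\frac{117769107997}{438} \approx 2.6888 \cdot 10^{8}$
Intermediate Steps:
$R{\left(j,d \right)} = \frac{1}{2 d}$
$U = 268879242$ ($U = \left(-8381\right) \left(-32082\right) = 268879242$)
$U - - R{\left(-168,219 \right)} = 268879242 - - \frac{1}{2 \cdot 219} = 268879242 - \left(-1\right) \frac{1}{438} = 268879242 - - \frac{1}{438} = 268879242 + \frac{1}{438} = \frac{117769107997}{438}$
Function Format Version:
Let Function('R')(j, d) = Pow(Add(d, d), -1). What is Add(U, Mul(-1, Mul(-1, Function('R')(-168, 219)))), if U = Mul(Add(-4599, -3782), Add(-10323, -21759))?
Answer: Rational(117769107997, 438) ≈ 2.6888e+8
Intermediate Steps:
Function('R')(j, d) = Mul(Rational(1, 2), Pow(d, -1)) (Function('R')(j, d) = Pow(Mul(2, d), -1) = Mul(Rational(1, 2), Pow(d, -1)))
U = 268879242 (U = Mul(-8381, -32082) = 268879242)
Add(U, Mul(-1, Mul(-1, Function('R')(-168, 219)))) = Add(268879242, Mul(-1, Mul(-1, Mul(Rational(1, 2), Pow(219, -1))))) = Add(268879242, Mul(-1, Mul(-1, Mul(Rational(1, 2), Rational(1, 219))))) = Add(268879242, Mul(-1, Mul(-1, Rational(1, 438)))) = Add(268879242, Mul(-1, Rational(-1, 438))) = Add(268879242, Rational(1, 438)) = Rational(117769107997, 438)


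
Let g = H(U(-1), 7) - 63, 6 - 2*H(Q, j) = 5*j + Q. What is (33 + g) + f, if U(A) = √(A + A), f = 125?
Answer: 161/2 - I*√2/2 ≈ 80.5 - 0.70711*I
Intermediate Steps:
U(A) = √2*√A (U(A) = √(2*A) = √2*√A)
H(Q, j) = 3 - 5*j/2 - Q/2 (H(Q, j) = 3 - (5*j + Q)/2 = 3 - (Q + 5*j)/2 = 3 + (-5*j/2 - Q/2) = 3 - 5*j/2 - Q/2)
g = -155/2 - I*√2/2 (g = (3 - 5/2*7 - √2*√(-1)/2) - 63 = (3 - 35/2 - √2*I/2) - 63 = (3 - 35/2 - I*√2/2) - 63 = (-29/2 - I*√2/2) - 63 = -155/2 - I*√2/2 ≈ -77.5 - 0.70711*I)
(33 + g) + f = (33 + (-155/2 - I*√2/2)) + 125 = (-89/2 - I*√2/2) + 125 = 161/2 - I*√2/2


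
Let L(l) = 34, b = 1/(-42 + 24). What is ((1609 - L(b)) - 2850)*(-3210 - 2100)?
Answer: 6770250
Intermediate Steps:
b = -1/18 (b = 1/(-18) = -1/18 ≈ -0.055556)
((1609 - L(b)) - 2850)*(-3210 - 2100) = ((1609 - 1*34) - 2850)*(-3210 - 2100) = ((1609 - 34) - 2850)*(-5310) = (1575 - 2850)*(-5310) = -1275*(-5310) = 6770250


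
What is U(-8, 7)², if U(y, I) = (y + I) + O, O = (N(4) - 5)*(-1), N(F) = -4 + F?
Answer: 16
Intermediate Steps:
O = 5 (O = ((-4 + 4) - 5)*(-1) = (0 - 5)*(-1) = -5*(-1) = 5)
U(y, I) = 5 + I + y (U(y, I) = (y + I) + 5 = (I + y) + 5 = 5 + I + y)
U(-8, 7)² = (5 + 7 - 8)² = 4² = 16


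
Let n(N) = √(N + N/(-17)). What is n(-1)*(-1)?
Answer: -4*I*√17/17 ≈ -0.97014*I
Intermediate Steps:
n(N) = 4*√17*√N/17 (n(N) = √(N + N*(-1/17)) = √(N - N/17) = √(16*N/17) = 4*√17*√N/17)
n(-1)*(-1) = (4*√17*√(-1)/17)*(-1) = (4*√17*I/17)*(-1) = (4*I*√17/17)*(-1) = -4*I*√17/17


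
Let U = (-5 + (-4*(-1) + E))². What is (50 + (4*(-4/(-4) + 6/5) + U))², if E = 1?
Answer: 86436/25 ≈ 3457.4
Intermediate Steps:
U = 0 (U = (-5 + (-4*(-1) + 1))² = (-5 + (4 + 1))² = (-5 + 5)² = 0² = 0)
(50 + (4*(-4/(-4) + 6/5) + U))² = (50 + (4*(-4/(-4) + 6/5) + 0))² = (50 + (4*(-4*(-¼) + 6*(⅕)) + 0))² = (50 + (4*(1 + 6/5) + 0))² = (50 + (4*(11/5) + 0))² = (50 + (44/5 + 0))² = (50 + 44/5)² = (294/5)² = 86436/25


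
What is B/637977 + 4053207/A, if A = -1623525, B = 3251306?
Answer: 897574577137/345257202975 ≈ 2.5997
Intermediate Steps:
B/637977 + 4053207/A = 3251306/637977 + 4053207/(-1623525) = 3251306*(1/637977) + 4053207*(-1/1623525) = 3251306/637977 - 1351069/541175 = 897574577137/345257202975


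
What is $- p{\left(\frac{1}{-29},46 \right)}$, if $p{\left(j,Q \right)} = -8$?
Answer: $8$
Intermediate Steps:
$- p{\left(\frac{1}{-29},46 \right)} = \left(-1\right) \left(-8\right) = 8$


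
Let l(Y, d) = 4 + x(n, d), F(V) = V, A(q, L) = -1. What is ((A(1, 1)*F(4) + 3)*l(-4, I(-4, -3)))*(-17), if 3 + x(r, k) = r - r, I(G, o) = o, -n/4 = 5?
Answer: 17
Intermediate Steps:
n = -20 (n = -4*5 = -20)
x(r, k) = -3 (x(r, k) = -3 + (r - r) = -3 + 0 = -3)
l(Y, d) = 1 (l(Y, d) = 4 - 3 = 1)
((A(1, 1)*F(4) + 3)*l(-4, I(-4, -3)))*(-17) = ((-1*4 + 3)*1)*(-17) = ((-4 + 3)*1)*(-17) = -1*1*(-17) = -1*(-17) = 17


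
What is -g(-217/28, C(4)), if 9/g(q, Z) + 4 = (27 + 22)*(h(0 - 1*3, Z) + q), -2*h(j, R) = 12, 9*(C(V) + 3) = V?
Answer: 36/2711 ≈ 0.013279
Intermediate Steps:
C(V) = -3 + V/9
h(j, R) = -6 (h(j, R) = -½*12 = -6)
g(q, Z) = 9/(-298 + 49*q) (g(q, Z) = 9/(-4 + (27 + 22)*(-6 + q)) = 9/(-4 + 49*(-6 + q)) = 9/(-4 + (-294 + 49*q)) = 9/(-298 + 49*q))
-g(-217/28, C(4)) = -9/(-298 + 49*(-217/28)) = -9/(-298 + 49*(-217*1/28)) = -9/(-298 + 49*(-31/4)) = -9/(-298 - 1519/4) = -9/(-2711/4) = -9*(-4)/2711 = -1*(-36/2711) = 36/2711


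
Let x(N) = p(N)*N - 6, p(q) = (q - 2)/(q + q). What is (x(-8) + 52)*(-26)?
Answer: -1066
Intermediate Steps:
p(q) = (-2 + q)/(2*q) (p(q) = (-2 + q)/((2*q)) = (-2 + q)*(1/(2*q)) = (-2 + q)/(2*q))
x(N) = -7 + N/2 (x(N) = ((-2 + N)/(2*N))*N - 6 = (-1 + N/2) - 6 = -7 + N/2)
(x(-8) + 52)*(-26) = ((-7 + (½)*(-8)) + 52)*(-26) = ((-7 - 4) + 52)*(-26) = (-11 + 52)*(-26) = 41*(-26) = -1066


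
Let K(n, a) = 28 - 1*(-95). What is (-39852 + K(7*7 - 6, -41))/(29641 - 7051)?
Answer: -13243/7530 ≈ -1.7587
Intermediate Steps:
K(n, a) = 123 (K(n, a) = 28 + 95 = 123)
(-39852 + K(7*7 - 6, -41))/(29641 - 7051) = (-39852 + 123)/(29641 - 7051) = -39729/22590 = -39729*1/22590 = -13243/7530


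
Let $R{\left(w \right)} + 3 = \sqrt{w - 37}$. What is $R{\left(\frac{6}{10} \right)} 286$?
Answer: $-858 + \frac{286 i \sqrt{910}}{5} \approx -858.0 + 1725.5 i$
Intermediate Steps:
$R{\left(w \right)} = -3 + \sqrt{-37 + w}$ ($R{\left(w \right)} = -3 + \sqrt{w - 37} = -3 + \sqrt{-37 + w}$)
$R{\left(\frac{6}{10} \right)} 286 = \left(-3 + \sqrt{-37 + \frac{6}{10}}\right) 286 = \left(-3 + \sqrt{-37 + 6 \cdot \frac{1}{10}}\right) 286 = \left(-3 + \sqrt{-37 + \frac{3}{5}}\right) 286 = \left(-3 + \sqrt{- \frac{182}{5}}\right) 286 = \left(-3 + \frac{i \sqrt{910}}{5}\right) 286 = -858 + \frac{286 i \sqrt{910}}{5}$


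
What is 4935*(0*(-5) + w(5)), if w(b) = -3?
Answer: -14805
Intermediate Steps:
4935*(0*(-5) + w(5)) = 4935*(0*(-5) - 3) = 4935*(0 - 3) = 4935*(-3) = -14805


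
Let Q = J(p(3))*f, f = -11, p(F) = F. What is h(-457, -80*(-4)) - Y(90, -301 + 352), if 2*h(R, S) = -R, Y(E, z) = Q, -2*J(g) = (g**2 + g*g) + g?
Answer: 113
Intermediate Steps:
J(g) = -g**2 - g/2 (J(g) = -((g**2 + g*g) + g)/2 = -((g**2 + g**2) + g)/2 = -(2*g**2 + g)/2 = -(g + 2*g**2)/2 = -g**2 - g/2)
Q = 231/2 (Q = -1*3*(1/2 + 3)*(-11) = -1*3*7/2*(-11) = -21/2*(-11) = 231/2 ≈ 115.50)
Y(E, z) = 231/2
h(R, S) = -R/2 (h(R, S) = (-R)/2 = -R/2)
h(-457, -80*(-4)) - Y(90, -301 + 352) = -1/2*(-457) - 1*231/2 = 457/2 - 231/2 = 113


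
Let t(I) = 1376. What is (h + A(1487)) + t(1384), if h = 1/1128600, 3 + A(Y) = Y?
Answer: 3227796001/1128600 ≈ 2860.0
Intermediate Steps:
A(Y) = -3 + Y
h = 1/1128600 ≈ 8.8605e-7
(h + A(1487)) + t(1384) = (1/1128600 + (-3 + 1487)) + 1376 = (1/1128600 + 1484) + 1376 = 1674842401/1128600 + 1376 = 3227796001/1128600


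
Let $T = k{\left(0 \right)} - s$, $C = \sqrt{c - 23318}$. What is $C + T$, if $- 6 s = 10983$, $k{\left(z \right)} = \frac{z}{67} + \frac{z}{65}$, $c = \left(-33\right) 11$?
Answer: $\frac{3661}{2} + i \sqrt{23681} \approx 1830.5 + 153.89 i$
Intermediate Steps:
$c = -363$
$k{\left(z \right)} = \frac{132 z}{4355}$ ($k{\left(z \right)} = z \frac{1}{67} + z \frac{1}{65} = \frac{z}{67} + \frac{z}{65} = \frac{132 z}{4355}$)
$s = - \frac{3661}{2}$ ($s = \left(- \frac{1}{6}\right) 10983 = - \frac{3661}{2} \approx -1830.5$)
$C = i \sqrt{23681}$ ($C = \sqrt{-363 - 23318} = \sqrt{-23681} = i \sqrt{23681} \approx 153.89 i$)
$T = \frac{3661}{2}$ ($T = \frac{132}{4355} \cdot 0 - - \frac{3661}{2} = 0 + \frac{3661}{2} = \frac{3661}{2} \approx 1830.5$)
$C + T = i \sqrt{23681} + \frac{3661}{2} = \frac{3661}{2} + i \sqrt{23681}$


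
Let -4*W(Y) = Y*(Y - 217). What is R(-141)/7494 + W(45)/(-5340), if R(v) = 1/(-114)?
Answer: -6887945/19008531 ≈ -0.36236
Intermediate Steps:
W(Y) = -Y*(-217 + Y)/4 (W(Y) = -Y*(Y - 217)/4 = -Y*(-217 + Y)/4)
R(v) = -1/114
R(-141)/7494 + W(45)/(-5340) = -1/114/7494 + ((¼)*45*(217 - 1*45))/(-5340) = -1/114*1/7494 + ((¼)*45*(217 - 45))*(-1/5340) = -1/854316 + ((¼)*45*172)*(-1/5340) = -1/854316 + 1935*(-1/5340) = -1/854316 - 129/356 = -6887945/19008531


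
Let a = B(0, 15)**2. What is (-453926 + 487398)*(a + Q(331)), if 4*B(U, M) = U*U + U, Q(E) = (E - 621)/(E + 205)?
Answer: -1213360/67 ≈ -18110.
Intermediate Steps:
Q(E) = (-621 + E)/(205 + E)
B(U, M) = U/4 + U**2/4 (B(U, M) = (U*U + U)/4 = (U**2 + U)/4 = (U + U**2)/4 = U/4 + U**2/4)
a = 0 (a = ((1/4)*0*(1 + 0))**2 = ((1/4)*0*1)**2 = 0**2 = 0)
(-453926 + 487398)*(a + Q(331)) = (-453926 + 487398)*(0 + (-621 + 331)/(205 + 331)) = 33472*(0 - 290/536) = 33472*(0 + (1/536)*(-290)) = 33472*(0 - 145/268) = 33472*(-145/268) = -1213360/67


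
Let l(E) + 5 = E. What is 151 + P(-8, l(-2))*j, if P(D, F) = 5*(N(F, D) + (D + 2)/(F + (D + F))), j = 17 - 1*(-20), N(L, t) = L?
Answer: -12029/11 ≈ -1093.5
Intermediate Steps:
l(E) = -5 + E
j = 37 (j = 17 + 20 = 37)
P(D, F) = 5*F + 5*(2 + D)/(D + 2*F) (P(D, F) = 5*(F + (D + 2)/(F + (D + F))) = 5*(F + (2 + D)/(D + 2*F)) = 5*F + 5*(2 + D)/(D + 2*F))
151 + P(-8, l(-2))*j = 151 + (5*(2 - 8 + 2*(-5 - 2)² - 8*(-5 - 2))/(-8 + 2*(-5 - 2)))*37 = 151 + (5*(2 - 8 + 2*(-7)² - 8*(-7))/(-8 + 2*(-7)))*37 = 151 + (5*(2 - 8 + 2*49 + 56)/(-8 - 14))*37 = 151 + (5*(2 - 8 + 98 + 56)/(-22))*37 = 151 + (5*(-1/22)*148)*37 = 151 - 370/11*37 = 151 - 13690/11 = -12029/11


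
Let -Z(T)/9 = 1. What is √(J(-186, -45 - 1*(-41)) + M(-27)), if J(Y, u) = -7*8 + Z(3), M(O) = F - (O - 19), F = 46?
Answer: 3*√3 ≈ 5.1962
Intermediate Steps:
Z(T) = -9 (Z(T) = -9*1 = -9)
M(O) = 65 - O (M(O) = 46 - (O - 19) = 46 - (-19 + O) = 46 + (19 - O) = 65 - O)
J(Y, u) = -65 (J(Y, u) = -7*8 - 9 = -56 - 9 = -65)
√(J(-186, -45 - 1*(-41)) + M(-27)) = √(-65 + (65 - 1*(-27))) = √(-65 + (65 + 27)) = √(-65 + 92) = √27 = 3*√3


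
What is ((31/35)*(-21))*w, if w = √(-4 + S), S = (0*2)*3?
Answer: -186*I/5 ≈ -37.2*I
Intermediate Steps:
S = 0 (S = 0*3 = 0)
w = 2*I (w = √(-4 + 0) = √(-4) = 2*I ≈ 2.0*I)
((31/35)*(-21))*w = ((31/35)*(-21))*(2*I) = -186*I/5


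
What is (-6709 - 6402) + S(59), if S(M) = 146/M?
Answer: -773403/59 ≈ -13109.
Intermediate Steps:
(-6709 - 6402) + S(59) = (-6709 - 6402) + 146/59 = -13111 + 146*(1/59) = -13111 + 146/59 = -773403/59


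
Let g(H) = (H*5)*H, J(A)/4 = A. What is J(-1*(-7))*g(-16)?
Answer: 35840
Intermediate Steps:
J(A) = 4*A
g(H) = 5*H² (g(H) = (5*H)*H = 5*H²)
J(-1*(-7))*g(-16) = (4*(-1*(-7)))*(5*(-16)²) = (4*7)*(5*256) = 28*1280 = 35840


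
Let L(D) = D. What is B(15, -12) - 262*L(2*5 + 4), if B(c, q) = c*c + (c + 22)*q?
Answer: -3887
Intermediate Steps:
B(c, q) = c² + q*(22 + c) (B(c, q) = c² + (22 + c)*q = c² + q*(22 + c))
B(15, -12) - 262*L(2*5 + 4) = (15² + 22*(-12) + 15*(-12)) - 262*(2*5 + 4) = (225 - 264 - 180) - 262*(10 + 4) = -219 - 262*14 = -219 - 3668 = -3887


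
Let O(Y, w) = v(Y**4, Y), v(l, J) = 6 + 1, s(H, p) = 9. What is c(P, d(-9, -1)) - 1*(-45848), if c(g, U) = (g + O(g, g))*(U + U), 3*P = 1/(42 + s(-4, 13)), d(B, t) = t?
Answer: 7012600/153 ≈ 45834.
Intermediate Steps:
P = 1/153 (P = 1/(3*(42 + 9)) = (1/3)/51 = (1/3)*(1/51) = 1/153 ≈ 0.0065359)
v(l, J) = 7
O(Y, w) = 7
c(g, U) = 2*U*(7 + g) (c(g, U) = (g + 7)*(U + U) = (7 + g)*(2*U) = 2*U*(7 + g))
c(P, d(-9, -1)) - 1*(-45848) = 2*(-1)*(7 + 1/153) - 1*(-45848) = 2*(-1)*(1072/153) + 45848 = -2144/153 + 45848 = 7012600/153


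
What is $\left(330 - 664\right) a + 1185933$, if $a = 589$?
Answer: $989207$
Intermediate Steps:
$\left(330 - 664\right) a + 1185933 = \left(330 - 664\right) 589 + 1185933 = \left(-334\right) 589 + 1185933 = -196726 + 1185933 = 989207$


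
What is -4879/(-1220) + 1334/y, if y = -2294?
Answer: 4782473/1399340 ≈ 3.4177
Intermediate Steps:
-4879/(-1220) + 1334/y = -4879/(-1220) + 1334/(-2294) = -4879*(-1/1220) + 1334*(-1/2294) = 4879/1220 - 667/1147 = 4782473/1399340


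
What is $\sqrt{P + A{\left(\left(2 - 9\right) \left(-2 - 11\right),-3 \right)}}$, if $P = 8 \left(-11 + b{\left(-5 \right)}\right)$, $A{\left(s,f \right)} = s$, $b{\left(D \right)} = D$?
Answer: $i \sqrt{37} \approx 6.0828 i$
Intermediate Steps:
$P = -128$ ($P = 8 \left(-11 - 5\right) = 8 \left(-16\right) = -128$)
$\sqrt{P + A{\left(\left(2 - 9\right) \left(-2 - 11\right),-3 \right)}} = \sqrt{-128 + \left(2 - 9\right) \left(-2 - 11\right)} = \sqrt{-128 - -91} = \sqrt{-128 + 91} = \sqrt{-37} = i \sqrt{37}$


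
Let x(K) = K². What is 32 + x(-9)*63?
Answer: 5135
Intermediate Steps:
32 + x(-9)*63 = 32 + (-9)²*63 = 32 + 81*63 = 32 + 5103 = 5135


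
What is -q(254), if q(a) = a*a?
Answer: -64516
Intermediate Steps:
q(a) = a²
-q(254) = -1*254² = -1*64516 = -64516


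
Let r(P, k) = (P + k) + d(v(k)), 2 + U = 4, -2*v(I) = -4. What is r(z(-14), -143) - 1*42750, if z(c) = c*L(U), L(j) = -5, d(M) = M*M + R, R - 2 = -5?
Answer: -42822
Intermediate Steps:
R = -3 (R = 2 - 5 = -3)
v(I) = 2 (v(I) = -½*(-4) = 2)
d(M) = -3 + M² (d(M) = M*M - 3 = M² - 3 = -3 + M²)
U = 2 (U = -2 + 4 = 2)
z(c) = -5*c (z(c) = c*(-5) = -5*c)
r(P, k) = 1 + P + k (r(P, k) = (P + k) + (-3 + 2²) = (P + k) + (-3 + 4) = (P + k) + 1 = 1 + P + k)
r(z(-14), -143) - 1*42750 = (1 - 5*(-14) - 143) - 1*42750 = (1 + 70 - 143) - 42750 = -72 - 42750 = -42822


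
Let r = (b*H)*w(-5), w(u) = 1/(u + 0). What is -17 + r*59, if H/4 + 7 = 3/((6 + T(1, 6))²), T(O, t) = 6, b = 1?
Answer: 3749/12 ≈ 312.42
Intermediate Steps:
H = -335/12 (H = -28 + 4*(3/((6 + 6)²)) = -28 + 4*(3/(12²)) = -28 + 4*(3/144) = -28 + 4*(3*(1/144)) = -28 + 4*(1/48) = -28 + 1/12 = -335/12 ≈ -27.917)
w(u) = 1/u
r = 67/12 (r = (1*(-335/12))/(-5) = -335/12*(-⅕) = 67/12 ≈ 5.5833)
-17 + r*59 = -17 + (67/12)*59 = -17 + 3953/12 = 3749/12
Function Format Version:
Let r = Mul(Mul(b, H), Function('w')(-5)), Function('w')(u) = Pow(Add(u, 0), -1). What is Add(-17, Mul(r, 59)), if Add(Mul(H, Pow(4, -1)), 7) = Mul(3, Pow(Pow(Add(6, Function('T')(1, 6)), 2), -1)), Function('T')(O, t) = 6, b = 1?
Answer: Rational(3749, 12) ≈ 312.42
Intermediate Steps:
H = Rational(-335, 12) (H = Add(-28, Mul(4, Mul(3, Pow(Pow(Add(6, 6), 2), -1)))) = Add(-28, Mul(4, Mul(3, Pow(Pow(12, 2), -1)))) = Add(-28, Mul(4, Mul(3, Pow(144, -1)))) = Add(-28, Mul(4, Mul(3, Rational(1, 144)))) = Add(-28, Mul(4, Rational(1, 48))) = Add(-28, Rational(1, 12)) = Rational(-335, 12) ≈ -27.917)
Function('w')(u) = Pow(u, -1)
r = Rational(67, 12) (r = Mul(Mul(1, Rational(-335, 12)), Pow(-5, -1)) = Mul(Rational(-335, 12), Rational(-1, 5)) = Rational(67, 12) ≈ 5.5833)
Add(-17, Mul(r, 59)) = Add(-17, Mul(Rational(67, 12), 59)) = Add(-17, Rational(3953, 12)) = Rational(3749, 12)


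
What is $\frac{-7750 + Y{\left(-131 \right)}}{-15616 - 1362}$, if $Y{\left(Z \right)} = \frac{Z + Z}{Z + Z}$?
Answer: $\frac{7749}{16978} \approx 0.45641$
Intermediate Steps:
$Y{\left(Z \right)} = 1$ ($Y{\left(Z \right)} = \frac{2 Z}{2 Z} = 2 Z \frac{1}{2 Z} = 1$)
$\frac{-7750 + Y{\left(-131 \right)}}{-15616 - 1362} = \frac{-7750 + 1}{-15616 - 1362} = - \frac{7749}{-16978} = \left(-7749\right) \left(- \frac{1}{16978}\right) = \frac{7749}{16978}$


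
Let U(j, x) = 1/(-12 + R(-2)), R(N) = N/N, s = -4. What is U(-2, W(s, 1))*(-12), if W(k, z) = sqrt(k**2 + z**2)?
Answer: 12/11 ≈ 1.0909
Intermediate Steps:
R(N) = 1
U(j, x) = -1/11 (U(j, x) = 1/(-12 + 1) = 1/(-11) = -1/11)
U(-2, W(s, 1))*(-12) = -1/11*(-12) = 12/11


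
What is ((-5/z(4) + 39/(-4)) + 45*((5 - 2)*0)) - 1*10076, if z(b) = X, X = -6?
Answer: -121019/12 ≈ -10085.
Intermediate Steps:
z(b) = -6
((-5/z(4) + 39/(-4)) + 45*((5 - 2)*0)) - 1*10076 = ((-5/(-6) + 39/(-4)) + 45*((5 - 2)*0)) - 1*10076 = ((-5*(-⅙) + 39*(-¼)) + 45*(3*0)) - 10076 = ((⅚ - 39/4) + 45*0) - 10076 = (-107/12 + 0) - 10076 = -107/12 - 10076 = -121019/12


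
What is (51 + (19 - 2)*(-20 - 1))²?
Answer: 93636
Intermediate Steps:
(51 + (19 - 2)*(-20 - 1))² = (51 + 17*(-21))² = (51 - 357)² = (-306)² = 93636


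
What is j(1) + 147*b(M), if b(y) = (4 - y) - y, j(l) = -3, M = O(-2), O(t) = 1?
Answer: 291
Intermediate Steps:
M = 1
b(y) = 4 - 2*y
j(1) + 147*b(M) = -3 + 147*(4 - 2*1) = -3 + 147*(4 - 2) = -3 + 147*2 = -3 + 294 = 291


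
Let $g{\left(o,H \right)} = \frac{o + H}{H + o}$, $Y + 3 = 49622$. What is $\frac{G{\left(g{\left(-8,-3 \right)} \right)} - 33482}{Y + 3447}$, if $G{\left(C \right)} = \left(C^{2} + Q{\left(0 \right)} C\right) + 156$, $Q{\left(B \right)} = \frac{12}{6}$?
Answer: $- \frac{33323}{53066} \approx -0.62795$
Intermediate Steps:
$Y = 49619$ ($Y = -3 + 49622 = 49619$)
$Q{\left(B \right)} = 2$ ($Q{\left(B \right)} = 12 \cdot \frac{1}{6} = 2$)
$g{\left(o,H \right)} = 1$ ($g{\left(o,H \right)} = \frac{H + o}{H + o} = 1$)
$G{\left(C \right)} = 156 + C^{2} + 2 C$ ($G{\left(C \right)} = \left(C^{2} + 2 C\right) + 156 = 156 + C^{2} + 2 C$)
$\frac{G{\left(g{\left(-8,-3 \right)} \right)} - 33482}{Y + 3447} = \frac{\left(156 + 1^{2} + 2 \cdot 1\right) - 33482}{49619 + 3447} = \frac{\left(156 + 1 + 2\right) - 33482}{53066} = \left(159 - 33482\right) \frac{1}{53066} = \left(-33323\right) \frac{1}{53066} = - \frac{33323}{53066}$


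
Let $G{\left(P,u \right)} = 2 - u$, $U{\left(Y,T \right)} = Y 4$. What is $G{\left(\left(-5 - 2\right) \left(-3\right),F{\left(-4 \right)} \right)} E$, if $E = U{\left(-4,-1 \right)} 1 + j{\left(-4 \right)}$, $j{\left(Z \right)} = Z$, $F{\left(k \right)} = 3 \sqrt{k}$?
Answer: $-40 + 120 i \approx -40.0 + 120.0 i$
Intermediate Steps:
$U{\left(Y,T \right)} = 4 Y$
$E = -20$ ($E = 4 \left(-4\right) 1 - 4 = \left(-16\right) 1 - 4 = -16 - 4 = -20$)
$G{\left(\left(-5 - 2\right) \left(-3\right),F{\left(-4 \right)} \right)} E = \left(2 - 3 \sqrt{-4}\right) \left(-20\right) = \left(2 - 3 \cdot 2 i\right) \left(-20\right) = \left(2 - 6 i\right) \left(-20\right) = -40 + 120 i$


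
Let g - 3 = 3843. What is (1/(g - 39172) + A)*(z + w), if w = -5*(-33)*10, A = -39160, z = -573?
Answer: -1489885355397/35326 ≈ -4.2175e+7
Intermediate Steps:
g = 3846 (g = 3 + 3843 = 3846)
w = 1650 (w = 165*10 = 1650)
(1/(g - 39172) + A)*(z + w) = (1/(3846 - 39172) - 39160)*(-573 + 1650) = (1/(-35326) - 39160)*1077 = (-1/35326 - 39160)*1077 = -1383366161/35326*1077 = -1489885355397/35326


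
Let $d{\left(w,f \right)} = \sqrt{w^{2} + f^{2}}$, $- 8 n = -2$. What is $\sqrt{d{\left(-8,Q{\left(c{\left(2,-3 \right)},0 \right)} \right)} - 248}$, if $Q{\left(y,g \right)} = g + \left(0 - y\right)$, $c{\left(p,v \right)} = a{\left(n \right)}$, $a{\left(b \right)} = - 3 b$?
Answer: $\frac{\sqrt{-992 + \sqrt{1033}}}{2} \approx 15.491 i$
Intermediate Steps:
$n = \frac{1}{4}$ ($n = \left(- \frac{1}{8}\right) \left(-2\right) = \frac{1}{4} \approx 0.25$)
$c{\left(p,v \right)} = - \frac{3}{4}$ ($c{\left(p,v \right)} = \left(-3\right) \frac{1}{4} = - \frac{3}{4}$)
$Q{\left(y,g \right)} = g - y$
$d{\left(w,f \right)} = \sqrt{f^{2} + w^{2}}$
$\sqrt{d{\left(-8,Q{\left(c{\left(2,-3 \right)},0 \right)} \right)} - 248} = \sqrt{\sqrt{\left(0 - - \frac{3}{4}\right)^{2} + \left(-8\right)^{2}} - 248} = \sqrt{\sqrt{\left(0 + \frac{3}{4}\right)^{2} + 64} - 248} = \sqrt{\sqrt{\left(\frac{3}{4}\right)^{2} + 64} - 248} = \sqrt{\sqrt{\frac{9}{16} + 64} - 248} = \sqrt{\sqrt{\frac{1033}{16}} - 248} = \sqrt{\frac{\sqrt{1033}}{4} - 248} = \sqrt{-248 + \frac{\sqrt{1033}}{4}}$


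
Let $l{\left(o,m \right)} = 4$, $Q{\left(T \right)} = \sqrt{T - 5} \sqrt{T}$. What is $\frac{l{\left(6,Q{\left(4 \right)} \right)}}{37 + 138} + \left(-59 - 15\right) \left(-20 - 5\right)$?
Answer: $\frac{323754}{175} \approx 1850.0$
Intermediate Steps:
$Q{\left(T \right)} = \sqrt{T} \sqrt{-5 + T}$ ($Q{\left(T \right)} = \sqrt{-5 + T} \sqrt{T} = \sqrt{T} \sqrt{-5 + T}$)
$\frac{l{\left(6,Q{\left(4 \right)} \right)}}{37 + 138} + \left(-59 - 15\right) \left(-20 - 5\right) = \frac{1}{37 + 138} \cdot 4 + \left(-59 - 15\right) \left(-20 - 5\right) = \frac{1}{175} \cdot 4 - -1850 = \frac{1}{175} \cdot 4 + 1850 = \frac{4}{175} + 1850 = \frac{323754}{175}$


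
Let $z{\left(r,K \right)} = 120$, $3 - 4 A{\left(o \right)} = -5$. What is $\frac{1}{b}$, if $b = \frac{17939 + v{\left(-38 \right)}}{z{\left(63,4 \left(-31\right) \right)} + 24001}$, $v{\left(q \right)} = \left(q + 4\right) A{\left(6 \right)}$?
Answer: $\frac{24121}{17871} \approx 1.3497$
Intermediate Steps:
$A{\left(o \right)} = 2$ ($A{\left(o \right)} = \frac{3}{4} - - \frac{5}{4} = \frac{3}{4} + \frac{5}{4} = 2$)
$v{\left(q \right)} = 8 + 2 q$ ($v{\left(q \right)} = \left(q + 4\right) 2 = \left(4 + q\right) 2 = 8 + 2 q$)
$b = \frac{17871}{24121}$ ($b = \frac{17939 + \left(8 + 2 \left(-38\right)\right)}{120 + 24001} = \frac{17939 + \left(8 - 76\right)}{24121} = \left(17939 - 68\right) \frac{1}{24121} = 17871 \cdot \frac{1}{24121} = \frac{17871}{24121} \approx 0.74089$)
$\frac{1}{b} = \frac{1}{\frac{17871}{24121}} = \frac{24121}{17871}$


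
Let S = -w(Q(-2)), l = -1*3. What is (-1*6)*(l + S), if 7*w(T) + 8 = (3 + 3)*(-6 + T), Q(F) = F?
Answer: -30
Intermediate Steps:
l = -3
w(T) = -44/7 + 6*T/7 (w(T) = -8/7 + ((3 + 3)*(-6 + T))/7 = -8/7 + (6*(-6 + T))/7 = -8/7 + (-36 + 6*T)/7 = -8/7 + (-36/7 + 6*T/7) = -44/7 + 6*T/7)
S = 8 (S = -(-44/7 + (6/7)*(-2)) = -(-44/7 - 12/7) = -1*(-8) = 8)
(-1*6)*(l + S) = (-1*6)*(-3 + 8) = -6*5 = -30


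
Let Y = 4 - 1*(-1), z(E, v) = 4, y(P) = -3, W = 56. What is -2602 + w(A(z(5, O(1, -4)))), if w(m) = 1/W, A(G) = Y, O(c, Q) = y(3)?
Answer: -145711/56 ≈ -2602.0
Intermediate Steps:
O(c, Q) = -3
Y = 5 (Y = 4 + 1 = 5)
A(G) = 5
w(m) = 1/56
-2602 + w(A(z(5, O(1, -4)))) = -2602 + 1/56 = -145711/56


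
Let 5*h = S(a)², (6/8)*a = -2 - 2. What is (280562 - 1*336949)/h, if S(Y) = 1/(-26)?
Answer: -190588060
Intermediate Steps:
a = -16/3 (a = 4*(-2 - 2)/3 = (4/3)*(-4) = -16/3 ≈ -5.3333)
S(Y) = -1/26
h = 1/3380 (h = (-1/26)²/5 = (⅕)*(1/676) = 1/3380 ≈ 0.00029586)
(280562 - 1*336949)/h = (280562 - 1*336949)/(1/3380) = (280562 - 336949)*3380 = -56387*3380 = -190588060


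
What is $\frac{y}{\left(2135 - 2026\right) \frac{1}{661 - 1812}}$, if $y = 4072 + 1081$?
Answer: $- \frac{5931103}{109} \approx -54414.0$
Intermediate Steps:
$y = 5153$
$\frac{y}{\left(2135 - 2026\right) \frac{1}{661 - 1812}} = \frac{5153}{\left(2135 - 2026\right) \frac{1}{661 - 1812}} = \frac{5153}{109 \frac{1}{-1151}} = \frac{5153}{109 \left(- \frac{1}{1151}\right)} = \frac{5153}{- \frac{109}{1151}} = 5153 \left(- \frac{1151}{109}\right) = - \frac{5931103}{109}$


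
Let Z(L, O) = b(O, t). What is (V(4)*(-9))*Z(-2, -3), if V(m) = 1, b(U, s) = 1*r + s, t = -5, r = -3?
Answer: 72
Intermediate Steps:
b(U, s) = -3 + s (b(U, s) = 1*(-3) + s = -3 + s)
Z(L, O) = -8 (Z(L, O) = -3 - 5 = -8)
(V(4)*(-9))*Z(-2, -3) = (1*(-9))*(-8) = -9*(-8) = 72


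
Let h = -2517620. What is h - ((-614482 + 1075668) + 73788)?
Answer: -3052594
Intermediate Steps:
h - ((-614482 + 1075668) + 73788) = -2517620 - ((-614482 + 1075668) + 73788) = -2517620 - (461186 + 73788) = -2517620 - 1*534974 = -2517620 - 534974 = -3052594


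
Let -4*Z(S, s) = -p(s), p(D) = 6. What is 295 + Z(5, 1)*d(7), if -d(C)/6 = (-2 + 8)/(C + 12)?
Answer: 5551/19 ≈ 292.16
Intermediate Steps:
d(C) = -36/(12 + C) (d(C) = -6*(-2 + 8)/(C + 12) = -36/(12 + C))
Z(S, s) = 3/2 (Z(S, s) = -(-1)*6/4 = -1/4*(-6) = 3/2)
295 + Z(5, 1)*d(7) = 295 + 3*(-36/(12 + 7))/2 = 295 + 3*(-36/19)/2 = 295 + 3*(-36*1/19)/2 = 295 + (3/2)*(-36/19) = 295 - 54/19 = 5551/19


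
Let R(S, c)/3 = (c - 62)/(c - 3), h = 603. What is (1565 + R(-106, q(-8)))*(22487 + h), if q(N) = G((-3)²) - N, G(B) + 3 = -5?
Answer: 37567430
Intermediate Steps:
G(B) = -8 (G(B) = -3 - 5 = -8)
q(N) = -8 - N
R(S, c) = 3*(-62 + c)/(-3 + c) (R(S, c) = 3*((c - 62)/(c - 3)) = 3*((-62 + c)/(-3 + c)) = 3*(-62 + c)/(-3 + c))
(1565 + R(-106, q(-8)))*(22487 + h) = (1565 + 3*(-62 + (-8 - 1*(-8)))/(-3 + (-8 - 1*(-8))))*(22487 + 603) = (1565 + 3*(-62 + (-8 + 8))/(-3 + (-8 + 8)))*23090 = (1565 + 3*(-62 + 0)/(-3 + 0))*23090 = (1565 + 3*(-62)/(-3))*23090 = (1565 + 3*(-⅓)*(-62))*23090 = (1565 + 62)*23090 = 1627*23090 = 37567430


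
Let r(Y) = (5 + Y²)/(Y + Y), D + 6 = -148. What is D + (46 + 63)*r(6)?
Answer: 2621/12 ≈ 218.42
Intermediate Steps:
D = -154 (D = -6 - 148 = -154)
r(Y) = (5 + Y²)/(2*Y) (r(Y) = (5 + Y²)/((2*Y)) = (5 + Y²)*(1/(2*Y)) = (5 + Y²)/(2*Y))
D + (46 + 63)*r(6) = -154 + (46 + 63)*((½)*(5 + 6²)/6) = -154 + 109*((½)*(⅙)*(5 + 36)) = -154 + 109*((½)*(⅙)*41) = -154 + 109*(41/12) = -154 + 4469/12 = 2621/12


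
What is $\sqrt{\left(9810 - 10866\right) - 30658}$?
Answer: $i \sqrt{31714} \approx 178.08 i$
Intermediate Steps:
$\sqrt{\left(9810 - 10866\right) - 30658} = \sqrt{-1056 - 30658} = \sqrt{-31714} = i \sqrt{31714}$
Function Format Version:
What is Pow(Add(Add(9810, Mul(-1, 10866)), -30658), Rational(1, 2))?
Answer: Mul(I, Pow(31714, Rational(1, 2))) ≈ Mul(178.08, I)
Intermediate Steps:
Pow(Add(Add(9810, Mul(-1, 10866)), -30658), Rational(1, 2)) = Pow(Add(Add(9810, -10866), -30658), Rational(1, 2)) = Pow(Add(-1056, -30658), Rational(1, 2)) = Pow(-31714, Rational(1, 2)) = Mul(I, Pow(31714, Rational(1, 2)))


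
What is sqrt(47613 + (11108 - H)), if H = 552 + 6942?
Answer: sqrt(51227) ≈ 226.33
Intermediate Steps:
H = 7494
sqrt(47613 + (11108 - H)) = sqrt(47613 + (11108 - 1*7494)) = sqrt(47613 + (11108 - 7494)) = sqrt(47613 + 3614) = sqrt(51227)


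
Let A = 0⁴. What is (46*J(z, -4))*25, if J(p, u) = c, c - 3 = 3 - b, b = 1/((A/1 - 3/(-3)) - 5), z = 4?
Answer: 14375/2 ≈ 7187.5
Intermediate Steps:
A = 0
b = -¼ (b = 1/((0/1 - 3/(-3)) - 5) = 1/((0*1 - 3*(-⅓)) - 5) = 1/((0 + 1) - 5) = 1/(1 - 5) = 1/(-4) = -¼ ≈ -0.25000)
c = 25/4 (c = 3 + (3 - 1*(-¼)) = 3 + (3 + ¼) = 3 + 13/4 = 25/4 ≈ 6.2500)
J(p, u) = 25/4
(46*J(z, -4))*25 = (46*(25/4))*25 = (575/2)*25 = 14375/2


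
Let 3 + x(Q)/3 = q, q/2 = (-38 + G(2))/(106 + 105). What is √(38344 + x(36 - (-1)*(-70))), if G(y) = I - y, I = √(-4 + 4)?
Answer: √1706661895/211 ≈ 195.79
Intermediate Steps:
I = 0 (I = √0 = 0)
G(y) = -y (G(y) = 0 - y = -y)
q = -80/211 (q = 2*((-38 - 1*2)/(106 + 105)) = 2*((-38 - 2)/211) = 2*(-40*1/211) = 2*(-40/211) = -80/211 ≈ -0.37915)
x(Q) = -2139/211 (x(Q) = -9 + 3*(-80/211) = -9 - 240/211 = -2139/211)
√(38344 + x(36 - (-1)*(-70))) = √(38344 - 2139/211) = √(8088445/211) = √1706661895/211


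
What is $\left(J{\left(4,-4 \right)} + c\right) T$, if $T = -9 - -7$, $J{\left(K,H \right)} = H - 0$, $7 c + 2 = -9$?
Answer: $\frac{78}{7} \approx 11.143$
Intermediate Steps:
$c = - \frac{11}{7}$ ($c = - \frac{2}{7} + \frac{1}{7} \left(-9\right) = - \frac{2}{7} - \frac{9}{7} = - \frac{11}{7} \approx -1.5714$)
$J{\left(K,H \right)} = H$ ($J{\left(K,H \right)} = H + 0 = H$)
$T = -2$ ($T = -9 + 7 = -2$)
$\left(J{\left(4,-4 \right)} + c\right) T = \left(-4 - \frac{11}{7}\right) \left(-2\right) = \left(- \frac{39}{7}\right) \left(-2\right) = \frac{78}{7}$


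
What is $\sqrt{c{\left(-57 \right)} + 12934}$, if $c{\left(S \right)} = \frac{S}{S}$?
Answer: $\sqrt{12935} \approx 113.73$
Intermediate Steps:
$c{\left(S \right)} = 1$
$\sqrt{c{\left(-57 \right)} + 12934} = \sqrt{1 + 12934} = \sqrt{12935}$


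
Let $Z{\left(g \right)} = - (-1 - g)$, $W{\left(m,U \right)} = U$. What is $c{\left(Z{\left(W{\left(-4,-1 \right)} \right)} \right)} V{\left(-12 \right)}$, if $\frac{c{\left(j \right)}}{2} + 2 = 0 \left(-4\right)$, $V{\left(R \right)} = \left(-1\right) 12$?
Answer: $48$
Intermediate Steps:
$Z{\left(g \right)} = 1 + g$
$V{\left(R \right)} = -12$
$c{\left(j \right)} = -4$ ($c{\left(j \right)} = -4 + 2 \cdot 0 \left(-4\right) = -4 + 2 \cdot 0 = -4 + 0 = -4$)
$c{\left(Z{\left(W{\left(-4,-1 \right)} \right)} \right)} V{\left(-12 \right)} = \left(-4\right) \left(-12\right) = 48$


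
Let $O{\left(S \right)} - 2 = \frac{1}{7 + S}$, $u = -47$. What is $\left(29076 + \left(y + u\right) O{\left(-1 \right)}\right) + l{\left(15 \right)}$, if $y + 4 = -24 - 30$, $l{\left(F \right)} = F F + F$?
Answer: $\frac{58177}{2} \approx 29089.0$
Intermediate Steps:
$l{\left(F \right)} = F + F^{2}$ ($l{\left(F \right)} = F^{2} + F = F + F^{2}$)
$O{\left(S \right)} = 2 + \frac{1}{7 + S}$
$y = -58$ ($y = -4 - 54 = -58$)
$\left(29076 + \left(y + u\right) O{\left(-1 \right)}\right) + l{\left(15 \right)} = \left(29076 + \left(-58 - 47\right) \frac{15 + 2 \left(-1\right)}{7 - 1}\right) + 15 \left(1 + 15\right) = \left(29076 - 105 \frac{15 - 2}{6}\right) + 15 \cdot 16 = \left(29076 - 105 \cdot \frac{1}{6} \cdot 13\right) + 240 = \left(29076 - \frac{455}{2}\right) + 240 = \frac{57697}{2} + 240 = \frac{58177}{2}$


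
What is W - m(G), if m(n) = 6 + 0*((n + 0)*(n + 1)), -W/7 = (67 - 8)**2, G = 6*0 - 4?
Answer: -24373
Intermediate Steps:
G = -4 (G = 0 - 4 = -4)
W = -24367 (W = -7*(67 - 8)**2 = -7*59**2 = -7*3481 = -24367)
m(n) = 6 (m(n) = 6 + 0*(n*(1 + n)) = 6 + 0 = 6)
W - m(G) = -24367 - 1*6 = -24367 - 6 = -24373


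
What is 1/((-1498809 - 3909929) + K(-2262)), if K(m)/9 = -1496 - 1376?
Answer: -1/5434586 ≈ -1.8401e-7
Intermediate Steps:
K(m) = -25848 (K(m) = 9*(-1496 - 1376) = 9*(-2872) = -25848)
1/((-1498809 - 3909929) + K(-2262)) = 1/((-1498809 - 3909929) - 25848) = 1/(-5408738 - 25848) = 1/(-5434586) = -1/5434586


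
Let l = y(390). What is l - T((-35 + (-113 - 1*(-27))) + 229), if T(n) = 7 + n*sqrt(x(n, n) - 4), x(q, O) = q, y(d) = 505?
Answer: 498 - 216*sqrt(26) ≈ -603.39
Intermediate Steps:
l = 505
T(n) = 7 + n*sqrt(-4 + n) (T(n) = 7 + n*sqrt(n - 4) = 7 + n*sqrt(-4 + n))
l - T((-35 + (-113 - 1*(-27))) + 229) = 505 - (7 + ((-35 + (-113 - 1*(-27))) + 229)*sqrt(-4 + ((-35 + (-113 - 1*(-27))) + 229))) = 505 - (7 + ((-35 + (-113 + 27)) + 229)*sqrt(-4 + ((-35 + (-113 + 27)) + 229))) = 505 - (7 + ((-35 - 86) + 229)*sqrt(-4 + ((-35 - 86) + 229))) = 505 - (7 + (-121 + 229)*sqrt(-4 + (-121 + 229))) = 505 - (7 + 108*sqrt(-4 + 108)) = 505 - (7 + 108*sqrt(104)) = 505 - (7 + 108*(2*sqrt(26))) = 505 - (7 + 216*sqrt(26)) = 505 + (-7 - 216*sqrt(26)) = 498 - 216*sqrt(26)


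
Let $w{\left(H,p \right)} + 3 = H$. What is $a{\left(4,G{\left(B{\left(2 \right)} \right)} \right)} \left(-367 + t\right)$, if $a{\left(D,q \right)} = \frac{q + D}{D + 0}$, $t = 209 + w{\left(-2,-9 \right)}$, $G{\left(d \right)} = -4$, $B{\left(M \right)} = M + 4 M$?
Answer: $0$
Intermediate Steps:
$B{\left(M \right)} = 5 M$
$w{\left(H,p \right)} = -3 + H$
$t = 204$ ($t = 209 - 5 = 204$)
$a{\left(D,q \right)} = \frac{D + q}{D}$
$a{\left(4,G{\left(B{\left(2 \right)} \right)} \right)} \left(-367 + t\right) = \frac{4 - 4}{4} \left(-367 + 204\right) = \frac{1}{4} \cdot 0 \left(-163\right) = 0 \left(-163\right) = 0$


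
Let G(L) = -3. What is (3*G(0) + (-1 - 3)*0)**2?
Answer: 81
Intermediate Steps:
(3*G(0) + (-1 - 3)*0)**2 = (3*(-3) + (-1 - 3)*0)**2 = (-9 - 4*0)**2 = (-9 + 0)**2 = (-9)**2 = 81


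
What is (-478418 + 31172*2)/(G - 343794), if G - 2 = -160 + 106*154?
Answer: 208037/163814 ≈ 1.2700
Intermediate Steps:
G = 16166 (G = 2 + (-160 + 106*154) = 2 + (-160 + 16324) = 2 + 16164 = 16166)
(-478418 + 31172*2)/(G - 343794) = (-478418 + 31172*2)/(16166 - 343794) = (-478418 + 62344)/(-327628) = -416074*(-1/327628) = 208037/163814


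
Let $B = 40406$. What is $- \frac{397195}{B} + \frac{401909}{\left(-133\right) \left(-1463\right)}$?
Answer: $- \frac{61046270851}{7862159074} \approx -7.7646$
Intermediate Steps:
$- \frac{397195}{B} + \frac{401909}{\left(-133\right) \left(-1463\right)} = - \frac{397195}{40406} + \frac{401909}{\left(-133\right) \left(-1463\right)} = \left(-397195\right) \frac{1}{40406} + \frac{401909}{194579} = - \frac{397195}{40406} + 401909 \cdot \frac{1}{194579} = - \frac{397195}{40406} + \frac{401909}{194579} = - \frac{61046270851}{7862159074}$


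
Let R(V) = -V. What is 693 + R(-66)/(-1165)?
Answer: 807279/1165 ≈ 692.94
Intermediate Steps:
693 + R(-66)/(-1165) = 693 - 1*(-66)/(-1165) = 693 + 66*(-1/1165) = 693 - 66/1165 = 807279/1165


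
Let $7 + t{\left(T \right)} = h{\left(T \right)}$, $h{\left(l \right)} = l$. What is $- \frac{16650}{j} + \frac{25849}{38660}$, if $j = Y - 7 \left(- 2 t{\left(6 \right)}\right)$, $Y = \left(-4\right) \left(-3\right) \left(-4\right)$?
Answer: $\frac{322645819}{1198460} \approx 269.22$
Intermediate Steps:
$t{\left(T \right)} = -7 + T$
$Y = -48$ ($Y = 12 \left(-4\right) = -48$)
$j = -62$ ($j = -48 - 7 \left(- 2 \left(-7 + 6\right)\right) = -48 - 7 \left(\left(-2\right) \left(-1\right)\right) = -48 - 14 = -62$)
$- \frac{16650}{j} + \frac{25849}{38660} = - \frac{16650}{-62} + \frac{25849}{38660} = \left(-16650\right) \left(- \frac{1}{62}\right) + 25849 \cdot \frac{1}{38660} = \frac{8325}{31} + \frac{25849}{38660} = \frac{322645819}{1198460}$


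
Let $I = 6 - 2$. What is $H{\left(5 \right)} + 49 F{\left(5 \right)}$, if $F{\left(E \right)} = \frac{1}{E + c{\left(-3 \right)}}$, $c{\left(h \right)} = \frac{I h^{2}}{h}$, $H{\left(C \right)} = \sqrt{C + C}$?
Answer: $-7 + \sqrt{10} \approx -3.8377$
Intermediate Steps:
$H{\left(C \right)} = \sqrt{2} \sqrt{C}$ ($H{\left(C \right)} = \sqrt{2 C} = \sqrt{2} \sqrt{C}$)
$I = 4$ ($I = 6 - 2 = 4$)
$c{\left(h \right)} = 4 h$ ($c{\left(h \right)} = \frac{4 h^{2}}{h} = 4 h$)
$F{\left(E \right)} = \frac{1}{-12 + E}$ ($F{\left(E \right)} = \frac{1}{E + 4 \left(-3\right)} = \frac{1}{E - 12} = \frac{1}{-12 + E}$)
$H{\left(5 \right)} + 49 F{\left(5 \right)} = \sqrt{2} \sqrt{5} + \frac{49}{-12 + 5} = \sqrt{10} + \frac{49}{-7} = \sqrt{10} + 49 \left(- \frac{1}{7}\right) = \sqrt{10} - 7 = -7 + \sqrt{10}$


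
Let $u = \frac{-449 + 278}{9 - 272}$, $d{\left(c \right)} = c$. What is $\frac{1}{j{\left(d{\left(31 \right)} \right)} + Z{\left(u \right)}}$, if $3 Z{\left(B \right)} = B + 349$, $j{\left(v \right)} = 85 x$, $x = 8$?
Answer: $\frac{789}{628478} \approx 0.0012554$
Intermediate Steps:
$j{\left(v \right)} = 680$ ($j{\left(v \right)} = 85 \cdot 8 = 680$)
$u = \frac{171}{263}$ ($u = - \frac{171}{-263} = \left(-171\right) \left(- \frac{1}{263}\right) = \frac{171}{263} \approx 0.65019$)
$Z{\left(B \right)} = \frac{349}{3} + \frac{B}{3}$ ($Z{\left(B \right)} = \frac{B + 349}{3} = \frac{349 + B}{3} = \frac{349}{3} + \frac{B}{3}$)
$\frac{1}{j{\left(d{\left(31 \right)} \right)} + Z{\left(u \right)}} = \frac{1}{680 + \left(\frac{349}{3} + \frac{1}{3} \cdot \frac{171}{263}\right)} = \frac{1}{680 + \left(\frac{349}{3} + \frac{57}{263}\right)} = \frac{1}{680 + \frac{91958}{789}} = \frac{1}{\frac{628478}{789}} = \frac{789}{628478}$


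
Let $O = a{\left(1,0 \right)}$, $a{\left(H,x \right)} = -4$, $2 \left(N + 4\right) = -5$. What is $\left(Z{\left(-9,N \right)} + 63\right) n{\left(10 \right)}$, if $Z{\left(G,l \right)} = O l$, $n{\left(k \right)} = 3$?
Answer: $267$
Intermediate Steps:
$N = - \frac{13}{2}$ ($N = -4 + \frac{1}{2} \left(-5\right) = -4 - \frac{5}{2} = - \frac{13}{2} \approx -6.5$)
$O = -4$
$Z{\left(G,l \right)} = - 4 l$
$\left(Z{\left(-9,N \right)} + 63\right) n{\left(10 \right)} = \left(\left(-4\right) \left(- \frac{13}{2}\right) + 63\right) 3 = \left(26 + 63\right) 3 = 89 \cdot 3 = 267$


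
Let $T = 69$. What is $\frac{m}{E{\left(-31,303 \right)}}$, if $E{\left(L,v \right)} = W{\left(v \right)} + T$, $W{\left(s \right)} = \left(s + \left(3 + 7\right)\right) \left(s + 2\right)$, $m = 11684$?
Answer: $\frac{5842}{47767} \approx 0.1223$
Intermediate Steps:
$W{\left(s \right)} = \left(2 + s\right) \left(10 + s\right)$ ($W{\left(s \right)} = \left(s + 10\right) \left(2 + s\right) = \left(10 + s\right) \left(2 + s\right) = \left(2 + s\right) \left(10 + s\right)$)
$E{\left(L,v \right)} = 89 + v^{2} + 12 v$ ($E{\left(L,v \right)} = \left(20 + v^{2} + 12 v\right) + 69 = 89 + v^{2} + 12 v$)
$\frac{m}{E{\left(-31,303 \right)}} = \frac{11684}{89 + 303^{2} + 12 \cdot 303} = \frac{11684}{89 + 91809 + 3636} = \frac{11684}{95534} = 11684 \cdot \frac{1}{95534} = \frac{5842}{47767}$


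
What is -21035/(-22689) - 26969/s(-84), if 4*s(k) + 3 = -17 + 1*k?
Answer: 612446551/589914 ≈ 1038.2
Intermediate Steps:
s(k) = -5 + k/4 (s(k) = -¾ + (-17 + 1*k)/4 = -¾ + (-17 + k)/4 = -¾ + (-17/4 + k/4) = -5 + k/4)
-21035/(-22689) - 26969/s(-84) = -21035/(-22689) - 26969/(-5 + (¼)*(-84)) = -21035*(-1/22689) - 26969/(-5 - 21) = 21035/22689 - 26969/(-26) = 21035/22689 - 26969*(-1/26) = 21035/22689 + 26969/26 = 612446551/589914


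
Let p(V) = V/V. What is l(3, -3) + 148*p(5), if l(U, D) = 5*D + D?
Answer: 130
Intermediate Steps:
p(V) = 1
l(U, D) = 6*D
l(3, -3) + 148*p(5) = 6*(-3) + 148*1 = -18 + 148 = 130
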